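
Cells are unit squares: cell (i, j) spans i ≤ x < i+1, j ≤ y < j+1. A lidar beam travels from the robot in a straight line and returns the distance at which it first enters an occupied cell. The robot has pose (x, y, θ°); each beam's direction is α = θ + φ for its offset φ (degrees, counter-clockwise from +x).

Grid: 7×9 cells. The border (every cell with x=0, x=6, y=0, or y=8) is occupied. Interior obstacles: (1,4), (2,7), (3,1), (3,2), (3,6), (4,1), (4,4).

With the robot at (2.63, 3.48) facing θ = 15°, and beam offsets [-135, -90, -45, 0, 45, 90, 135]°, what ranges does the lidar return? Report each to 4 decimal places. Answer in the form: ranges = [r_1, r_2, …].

beam 1: φ=-135°, α=240°
  direction (-0.5000, -0.8660); cell (2,3); t to first gridline: x 1.2600, y 0.5543 (then +2.0000 / +1.1547)
    (2,2) via y @ 0.5543
    (1,2) via x @ 1.2600
    (1,1) via y @ 1.7090
    (1,0) via y @ 2.8637  # hit
  → r_1 = 2.8637
beam 2: φ=-90°, α=285°
  direction (0.2588, -0.9659); cell (2,3); t to first gridline: x 1.4296, y 0.4969 (then +3.8637 / +1.0353)
    (2,2) via y @ 0.4969
    (3,2) via x @ 1.4296  # hit
  → r_2 = 1.4296
beam 3: φ=-45°, α=330°
  direction (0.8660, -0.5000); cell (2,3); t to first gridline: x 0.4272, y 0.9600 (then +1.1547 / +2.0000)
    (3,3) via x @ 0.4272
    (3,2) via y @ 0.9600  # hit
  → r_3 = 0.9600
beam 4: φ=0°, α=15°
  direction (0.9659, 0.2588); cell (2,3); t to first gridline: x 0.3831, y 2.0091 (then +1.0353 / +3.8637)
    (3,3) via x @ 0.3831
    (4,3) via x @ 1.4183
    (4,4) via y @ 2.0091  # hit
  → r_4 = 2.0091
beam 5: φ=45°, α=60°
  direction (0.5000, 0.8660); cell (2,3); t to first gridline: x 0.7400, y 0.6004 (then +2.0000 / +1.1547)
    (2,4) via y @ 0.6004
    (3,4) via x @ 0.7400
    (3,5) via y @ 1.7551
    (4,5) via x @ 2.7400
    (4,6) via y @ 2.9098
    (4,7) via y @ 4.0645
    (5,7) via x @ 4.7400
    (5,8) via y @ 5.2192  # hit
  → r_5 = 5.2192
beam 6: φ=90°, α=105°
  direction (-0.2588, 0.9659); cell (2,3); t to first gridline: x 2.4341, y 0.5383 (then +3.8637 / +1.0353)
    (2,4) via y @ 0.5383
    (2,5) via y @ 1.5736
    (1,5) via x @ 2.4341
    (1,6) via y @ 2.6089
    (1,7) via y @ 3.6442
    (1,8) via y @ 4.6794  # hit
  → r_6 = 4.6794
beam 7: φ=135°, α=150°
  direction (-0.8660, 0.5000); cell (2,3); t to first gridline: x 0.7275, y 1.0400 (then +1.1547 / +2.0000)
    (1,3) via x @ 0.7275
    (1,4) via y @ 1.0400  # hit
  → r_7 = 1.0400

ranges = [2.8637, 1.4296, 0.9600, 2.0091, 5.2192, 4.6794, 1.0400]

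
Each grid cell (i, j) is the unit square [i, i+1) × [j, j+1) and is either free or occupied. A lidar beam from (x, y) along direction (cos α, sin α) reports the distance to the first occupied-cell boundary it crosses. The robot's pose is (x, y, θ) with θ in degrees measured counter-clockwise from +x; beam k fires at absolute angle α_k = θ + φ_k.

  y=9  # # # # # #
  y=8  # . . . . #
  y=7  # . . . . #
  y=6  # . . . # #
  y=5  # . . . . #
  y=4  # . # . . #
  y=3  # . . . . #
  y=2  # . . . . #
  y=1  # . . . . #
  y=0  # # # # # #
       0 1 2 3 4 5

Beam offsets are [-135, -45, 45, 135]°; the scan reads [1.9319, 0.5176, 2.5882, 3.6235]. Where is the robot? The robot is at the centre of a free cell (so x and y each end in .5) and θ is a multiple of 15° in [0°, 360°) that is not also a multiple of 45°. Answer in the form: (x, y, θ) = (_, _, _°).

(x, y, θ) = (1.5, 3.5, 240°)

The pose lattice has 30·16 = 480 candidates. Test each by forward raycasting.
  (1.5, 6.5, 240°): beam 3 = 1.9319 ≠ 2.5882 ✗
  (2.5, 6.5, 165°): beam 1 = 2.8868 ≠ 1.9319 ✗
  (4.5, 7.5, 165°): beam 1 = 0.5774 ≠ 1.9319 ✗
  …
  (1.5, 3.5, 240°): r_1=1.9319, r_2=0.5176, r_3=2.5882, r_4=3.6235 — all match ✓
Only this pose fits every beam.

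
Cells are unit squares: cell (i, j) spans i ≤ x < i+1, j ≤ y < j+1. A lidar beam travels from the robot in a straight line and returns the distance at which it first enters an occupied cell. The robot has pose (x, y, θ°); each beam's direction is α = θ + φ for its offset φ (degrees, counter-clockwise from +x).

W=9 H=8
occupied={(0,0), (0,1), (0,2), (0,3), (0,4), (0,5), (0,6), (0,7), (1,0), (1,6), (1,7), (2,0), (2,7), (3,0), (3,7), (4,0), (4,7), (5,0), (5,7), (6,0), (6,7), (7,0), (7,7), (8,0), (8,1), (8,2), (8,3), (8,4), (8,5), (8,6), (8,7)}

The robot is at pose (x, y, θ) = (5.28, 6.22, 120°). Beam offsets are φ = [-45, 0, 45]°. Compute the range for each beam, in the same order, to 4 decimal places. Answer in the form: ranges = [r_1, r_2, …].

beam 1: φ=-45°, α=75°
  direction (0.2588, 0.9659); cell (5,6); t to first gridline: x 2.7819, y 0.8075 (then +3.8637 / +1.0353)
    (5,7) via y @ 0.8075  # hit
  → r_1 = 0.8075
beam 2: φ=0°, α=120°
  direction (-0.5000, 0.8660); cell (5,6); t to first gridline: x 0.5600, y 0.9007 (then +2.0000 / +1.1547)
    (4,6) via x @ 0.5600
    (4,7) via y @ 0.9007  # hit
  → r_2 = 0.9007
beam 3: φ=45°, α=165°
  direction (-0.9659, 0.2588); cell (5,6); t to first gridline: x 0.2899, y 3.0137 (then +1.0353 / +3.8637)
    (4,6) via x @ 0.2899
    (3,6) via x @ 1.3252
    (2,6) via x @ 2.3604
    (2,7) via y @ 3.0137  # hit
  → r_3 = 3.0137

ranges = [0.8075, 0.9007, 3.0137]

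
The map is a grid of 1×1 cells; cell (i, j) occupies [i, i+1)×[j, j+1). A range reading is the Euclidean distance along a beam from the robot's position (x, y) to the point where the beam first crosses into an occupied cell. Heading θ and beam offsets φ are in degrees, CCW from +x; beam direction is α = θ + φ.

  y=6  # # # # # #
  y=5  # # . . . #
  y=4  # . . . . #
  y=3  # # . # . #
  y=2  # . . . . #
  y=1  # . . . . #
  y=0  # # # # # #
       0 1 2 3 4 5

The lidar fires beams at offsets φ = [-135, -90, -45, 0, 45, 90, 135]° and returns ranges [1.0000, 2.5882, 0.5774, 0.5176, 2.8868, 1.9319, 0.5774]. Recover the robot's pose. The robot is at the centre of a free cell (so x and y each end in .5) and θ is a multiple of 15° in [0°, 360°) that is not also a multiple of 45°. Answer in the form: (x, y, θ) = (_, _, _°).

(x, y, θ) = (4.5, 3.5, 195°)

The pose lattice has 17·16 = 272 candidates. Test each by forward raycasting.
  (1.5, 2.5, 240°): beam 1 = 0.5176 ≠ 1.0000 ✗
  (2.5, 1.5, 285°): beam 1 = 1.7321 ≠ 1.0000 ✗
  (1.5, 1.5, 345°): beam 1 = 0.5774 ≠ 1.0000 ✗
  …
  (4.5, 3.5, 195°): r_1=1.0000, r_2=2.5882, r_3=0.5774, r_4=0.5176, r_5=2.8868, r_6=1.9319, r_7=0.5774 — all match ✓
Only this pose fits every beam.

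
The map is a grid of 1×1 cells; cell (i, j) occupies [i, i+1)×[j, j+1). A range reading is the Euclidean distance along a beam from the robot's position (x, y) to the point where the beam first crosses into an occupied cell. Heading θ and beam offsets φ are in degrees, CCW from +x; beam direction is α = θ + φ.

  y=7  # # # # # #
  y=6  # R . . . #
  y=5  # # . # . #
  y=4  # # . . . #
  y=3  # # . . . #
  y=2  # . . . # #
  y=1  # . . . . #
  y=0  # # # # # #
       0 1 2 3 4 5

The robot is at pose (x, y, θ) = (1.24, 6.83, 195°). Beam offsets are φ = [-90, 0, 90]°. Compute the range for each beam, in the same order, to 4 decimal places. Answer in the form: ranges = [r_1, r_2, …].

beam 1: φ=-90°, α=105°
  direction (-0.2588, 0.9659); cell (1,6); t to first gridline: x 0.9273, y 0.1760 (then +3.8637 / +1.0353)
    (1,7) via y @ 0.1760  # hit
  → r_1 = 0.1760
beam 2: φ=0°, α=195°
  direction (-0.9659, -0.2588); cell (1,6); t to first gridline: x 0.2485, y 3.2069 (then +1.0353 / +3.8637)
    (0,6) via x @ 0.2485  # hit
  → r_2 = 0.2485
beam 3: φ=90°, α=285°
  direction (0.2588, -0.9659); cell (1,6); t to first gridline: x 2.9364, y 0.8593 (then +3.8637 / +1.0353)
    (1,5) via y @ 0.8593  # hit
  → r_3 = 0.8593

ranges = [0.1760, 0.2485, 0.8593]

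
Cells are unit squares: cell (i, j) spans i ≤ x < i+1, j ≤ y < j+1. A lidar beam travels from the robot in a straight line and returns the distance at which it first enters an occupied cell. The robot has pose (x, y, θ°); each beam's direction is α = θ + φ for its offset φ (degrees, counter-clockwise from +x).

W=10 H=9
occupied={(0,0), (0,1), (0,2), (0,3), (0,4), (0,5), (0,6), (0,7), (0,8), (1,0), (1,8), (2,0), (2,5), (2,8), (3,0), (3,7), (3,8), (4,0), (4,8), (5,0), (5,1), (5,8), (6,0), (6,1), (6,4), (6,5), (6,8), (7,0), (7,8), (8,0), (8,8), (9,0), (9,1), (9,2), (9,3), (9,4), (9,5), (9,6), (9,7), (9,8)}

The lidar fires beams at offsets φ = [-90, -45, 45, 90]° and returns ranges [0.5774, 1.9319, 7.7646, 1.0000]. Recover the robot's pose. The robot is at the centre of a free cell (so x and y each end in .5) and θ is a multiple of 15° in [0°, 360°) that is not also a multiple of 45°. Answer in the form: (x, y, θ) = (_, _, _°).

(x, y, θ) = (1.5, 4.5, 300°)

The pose lattice has 50·16 = 800 candidates. Test each by forward raycasting.
  (5.5, 3.5, 195°): beam 1 = 4.6587 ≠ 0.5774 ✗
  (2.5, 2.5, 60°): beam 1 = 2.8868 ≠ 0.5774 ✗
  (6.5, 3.5, 30°): beam 1 = 2.8868 ≠ 0.5774 ✗
  …
  (1.5, 4.5, 300°): r_1=0.5774, r_2=1.9319, r_3=7.7646, r_4=1.0000 — all match ✓
Unique over the lattice → pose = (1.5, 4.5, 300°).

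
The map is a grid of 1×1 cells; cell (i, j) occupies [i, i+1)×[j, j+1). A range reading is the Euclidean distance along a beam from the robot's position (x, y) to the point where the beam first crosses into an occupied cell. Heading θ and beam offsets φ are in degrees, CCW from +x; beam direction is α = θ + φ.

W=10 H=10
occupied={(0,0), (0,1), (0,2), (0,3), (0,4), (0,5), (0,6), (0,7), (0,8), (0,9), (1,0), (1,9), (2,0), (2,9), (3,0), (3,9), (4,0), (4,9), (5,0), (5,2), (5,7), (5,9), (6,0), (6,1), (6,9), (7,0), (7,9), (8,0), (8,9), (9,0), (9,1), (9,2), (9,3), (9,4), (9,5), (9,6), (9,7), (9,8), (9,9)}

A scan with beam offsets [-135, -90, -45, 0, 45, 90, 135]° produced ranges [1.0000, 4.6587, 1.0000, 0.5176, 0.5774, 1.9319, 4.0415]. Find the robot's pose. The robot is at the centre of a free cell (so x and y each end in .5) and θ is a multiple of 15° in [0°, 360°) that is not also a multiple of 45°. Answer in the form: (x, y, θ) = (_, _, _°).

The pose lattice has 61·16 = 976 candidates. Test each by forward raycasting.
  (7.5, 3.5, 120°): beam 1 = 1.5529 ≠ 1.0000 ✗
  (6.5, 2.5, 60°): beam 1 = 0.5176 ≠ 1.0000 ✗
  (5.5, 5.5, 330°): beam 1 = 4.6587 ≠ 1.0000 ✗
  …
  (4.5, 8.5, 75°): r_1=1.0000, r_2=4.6587, r_3=1.0000, r_4=0.5176, r_5=0.5774, r_6=1.9319, r_7=4.0415 — all match ✓
No second candidate reproduces the full scan.

(x, y, θ) = (4.5, 8.5, 75°)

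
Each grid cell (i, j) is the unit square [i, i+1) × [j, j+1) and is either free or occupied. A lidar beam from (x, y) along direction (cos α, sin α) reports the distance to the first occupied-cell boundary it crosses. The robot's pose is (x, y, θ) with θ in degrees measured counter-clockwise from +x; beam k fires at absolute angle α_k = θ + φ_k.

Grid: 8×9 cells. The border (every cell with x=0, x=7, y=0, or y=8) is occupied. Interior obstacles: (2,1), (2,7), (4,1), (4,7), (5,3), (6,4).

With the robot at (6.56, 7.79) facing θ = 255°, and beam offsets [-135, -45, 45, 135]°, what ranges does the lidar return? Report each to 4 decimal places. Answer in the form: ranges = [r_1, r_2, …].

ranges = [0.2425, 6.4201, 0.8800, 0.4200]

beam 1: φ=-135°, α=120°
  d=(-0.5000,0.8660)  start (6,7)  tX=1.1200 tY=0.2425  stride 1/|dx|=2.0000 1/|dy|=1.1547
    cross y-line → (6,8), t=0.2425 (wall)
  → r_1 = 0.2425
beam 2: φ=-45°, α=210°
  d=(-0.8660,-0.5000)  start (6,7)  tX=0.6466 tY=1.5800  stride 1/|dx|=1.1547 1/|dy|=2.0000
    cross x-line → (5,7), t=0.6466
    cross y-line → (5,6), t=1.5800
    cross x-line → (4,6), t=1.8013
    cross x-line → (3,6), t=2.9560
    cross y-line → (3,5), t=3.5800
    cross x-line → (2,5), t=4.1107
    cross x-line → (1,5), t=5.2654
    cross y-line → (1,4), t=5.5800
    cross x-line → (0,4), t=6.4201 (wall)
  → r_2 = 6.4201
beam 3: φ=45°, α=300°
  d=(0.5000,-0.8660)  start (6,7)  tX=0.8800 tY=0.9122  stride 1/|dx|=2.0000 1/|dy|=1.1547
    cross x-line → (7,7), t=0.8800 (wall)
  → r_3 = 0.8800
beam 4: φ=135°, α=30°
  d=(0.8660,0.5000)  start (6,7)  tX=0.5081 tY=0.4200  stride 1/|dx|=1.1547 1/|dy|=2.0000
    cross y-line → (6,8), t=0.4200 (wall)
  → r_4 = 0.4200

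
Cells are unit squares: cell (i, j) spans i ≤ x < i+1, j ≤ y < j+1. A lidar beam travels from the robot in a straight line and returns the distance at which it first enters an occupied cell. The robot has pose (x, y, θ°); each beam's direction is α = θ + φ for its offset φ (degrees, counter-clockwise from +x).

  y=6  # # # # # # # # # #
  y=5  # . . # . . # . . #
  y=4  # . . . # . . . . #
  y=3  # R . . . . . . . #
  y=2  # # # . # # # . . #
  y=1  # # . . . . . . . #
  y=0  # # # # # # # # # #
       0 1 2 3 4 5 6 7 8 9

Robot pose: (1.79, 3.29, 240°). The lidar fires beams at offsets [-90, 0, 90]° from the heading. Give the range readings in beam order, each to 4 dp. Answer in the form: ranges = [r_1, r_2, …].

beam 1: φ=-90°, α=150°
  dir = (cos 150°, sin 150°) = (-0.8660, 0.5000); from cell (1,3)
  next x-line at t=0.9122, next y-line at t=1.4200; Δt_x=1.1547, Δt_y=2.0000
    x: enter (0,3) at t=0.9122 ← occupied
  → r_1 = 0.9122
beam 2: φ=0°, α=240°
  dir = (cos 240°, sin 240°) = (-0.5000, -0.8660); from cell (1,3)
  next x-line at t=1.5800, next y-line at t=0.3349; Δt_x=2.0000, Δt_y=1.1547
    y: enter (1,2) at t=0.3349 ← occupied
  → r_2 = 0.3349
beam 3: φ=90°, α=330°
  dir = (cos 330°, sin 330°) = (0.8660, -0.5000); from cell (1,3)
  next x-line at t=0.2425, next y-line at t=0.5800; Δt_x=1.1547, Δt_y=2.0000
    x: enter (2,3) at t=0.2425
    y: enter (2,2) at t=0.5800 ← occupied
  → r_3 = 0.5800

ranges = [0.9122, 0.3349, 0.5800]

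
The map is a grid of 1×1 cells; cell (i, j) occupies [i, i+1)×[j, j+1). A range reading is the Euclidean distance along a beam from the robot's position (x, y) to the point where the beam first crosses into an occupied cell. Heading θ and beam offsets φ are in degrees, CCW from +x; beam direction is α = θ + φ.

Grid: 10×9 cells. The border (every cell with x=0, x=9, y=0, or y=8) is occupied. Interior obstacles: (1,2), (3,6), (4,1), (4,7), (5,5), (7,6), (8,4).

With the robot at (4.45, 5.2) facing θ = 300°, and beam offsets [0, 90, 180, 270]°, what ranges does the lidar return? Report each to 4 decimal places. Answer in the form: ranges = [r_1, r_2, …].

ranges = [4.8497, 0.6351, 0.9238, 3.9837]

beam 1: φ=0°, α=300°
  cosα=0.5000 sinα=-0.8660 | (4,5) | tMaxX 1.1000 tMaxY 0.2309 | tΔX 2.0000 tΔY 1.1547
    t=0.2309 [y] (4,4)
    t=1.1000 [x] (5,4)
    t=1.3856 [y] (5,3)
    t=2.5403 [y] (5,2)
    t=3.1000 [x] (6,2)
    t=3.6950 [y] (6,1)
    t=4.8497 [y] (6,0) — stop
  → r_1 = 4.8497
beam 2: φ=90°, α=30°
  cosα=0.8660 sinα=0.5000 | (4,5) | tMaxX 0.6351 tMaxY 1.6000 | tΔX 1.1547 tΔY 2.0000
    t=0.6351 [x] (5,5) — stop
  → r_2 = 0.6351
beam 3: φ=180°, α=120°
  cosα=-0.5000 sinα=0.8660 | (4,5) | tMaxX 0.9000 tMaxY 0.9238 | tΔX 2.0000 tΔY 1.1547
    t=0.9000 [x] (3,5)
    t=0.9238 [y] (3,6) — stop
  → r_3 = 0.9238
beam 4: φ=270°, α=210°
  cosα=-0.8660 sinα=-0.5000 | (4,5) | tMaxX 0.5196 tMaxY 0.4000 | tΔX 1.1547 tΔY 2.0000
    t=0.4000 [y] (4,4)
    t=0.5196 [x] (3,4)
    t=1.6743 [x] (2,4)
    t=2.4000 [y] (2,3)
    t=2.8290 [x] (1,3)
    t=3.9837 [x] (0,3) — stop
  → r_4 = 3.9837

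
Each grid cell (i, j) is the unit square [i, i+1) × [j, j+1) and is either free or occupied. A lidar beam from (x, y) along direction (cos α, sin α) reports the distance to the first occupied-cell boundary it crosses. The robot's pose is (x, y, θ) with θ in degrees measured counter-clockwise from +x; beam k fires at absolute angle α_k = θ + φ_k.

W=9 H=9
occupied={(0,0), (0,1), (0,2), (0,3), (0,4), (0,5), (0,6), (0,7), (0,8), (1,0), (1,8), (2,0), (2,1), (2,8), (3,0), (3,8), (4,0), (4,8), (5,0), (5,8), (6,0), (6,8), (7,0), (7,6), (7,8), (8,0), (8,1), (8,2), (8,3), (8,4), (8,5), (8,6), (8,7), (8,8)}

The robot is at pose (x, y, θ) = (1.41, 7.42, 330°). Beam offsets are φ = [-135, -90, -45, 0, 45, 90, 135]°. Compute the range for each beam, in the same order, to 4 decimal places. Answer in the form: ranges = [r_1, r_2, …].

ranges = [0.4245, 0.8200, 5.6112, 7.6095, 2.2409, 0.6697, 0.6005]

beam 1: φ=-135°, α=195°
  cosα=-0.9659 sinα=-0.2588 | (1,7) | tMaxX 0.4245 tMaxY 1.6228 | tΔX 1.0353 tΔY 3.8637
    t=0.4245 [x] (0,7) — stop
  → r_1 = 0.4245
beam 2: φ=-90°, α=240°
  cosα=-0.5000 sinα=-0.8660 | (1,7) | tMaxX 0.8200 tMaxY 0.4850 | tΔX 2.0000 tΔY 1.1547
    t=0.4850 [y] (1,6)
    t=0.8200 [x] (0,6) — stop
  → r_2 = 0.8200
beam 3: φ=-45°, α=285°
  cosα=0.2588 sinα=-0.9659 | (1,7) | tMaxX 2.2796 tMaxY 0.4348 | tΔX 3.8637 tΔY 1.0353
    t=0.4348 [y] (1,6)
    t=1.4701 [y] (1,5)
    t=2.2796 [x] (2,5)
    t=2.5054 [y] (2,4)
    t=3.5406 [y] (2,3)
    t=4.5759 [y] (2,2)
    t=5.6112 [y] (2,1) — stop
  → r_3 = 5.6112
beam 4: φ=0°, α=330°
  cosα=0.8660 sinα=-0.5000 | (1,7) | tMaxX 0.6813 tMaxY 0.8400 | tΔX 1.1547 tΔY 2.0000
    t=0.6813 [x] (2,7)
    t=0.8400 [y] (2,6)
    t=1.8360 [x] (3,6)
    t=2.8400 [y] (3,5)
    t=2.9907 [x] (4,5)
    t=4.1454 [x] (5,5)
    t=4.8400 [y] (5,4)
    t=5.3001 [x] (6,4)
    t=6.4548 [x] (7,4)
    t=6.8400 [y] (7,3)
    t=7.6095 [x] (8,3) — stop
  → r_4 = 7.6095
beam 5: φ=45°, α=15°
  cosα=0.9659 sinα=0.2588 | (1,7) | tMaxX 0.6108 tMaxY 2.2409 | tΔX 1.0353 tΔY 3.8637
    t=0.6108 [x] (2,7)
    t=1.6461 [x] (3,7)
    t=2.2409 [y] (3,8) — stop
  → r_5 = 2.2409
beam 6: φ=90°, α=60°
  cosα=0.5000 sinα=0.8660 | (1,7) | tMaxX 1.1800 tMaxY 0.6697 | tΔX 2.0000 tΔY 1.1547
    t=0.6697 [y] (1,8) — stop
  → r_6 = 0.6697
beam 7: φ=135°, α=105°
  cosα=-0.2588 sinα=0.9659 | (1,7) | tMaxX 1.5841 tMaxY 0.6005 | tΔX 3.8637 tΔY 1.0353
    t=0.6005 [y] (1,8) — stop
  → r_7 = 0.6005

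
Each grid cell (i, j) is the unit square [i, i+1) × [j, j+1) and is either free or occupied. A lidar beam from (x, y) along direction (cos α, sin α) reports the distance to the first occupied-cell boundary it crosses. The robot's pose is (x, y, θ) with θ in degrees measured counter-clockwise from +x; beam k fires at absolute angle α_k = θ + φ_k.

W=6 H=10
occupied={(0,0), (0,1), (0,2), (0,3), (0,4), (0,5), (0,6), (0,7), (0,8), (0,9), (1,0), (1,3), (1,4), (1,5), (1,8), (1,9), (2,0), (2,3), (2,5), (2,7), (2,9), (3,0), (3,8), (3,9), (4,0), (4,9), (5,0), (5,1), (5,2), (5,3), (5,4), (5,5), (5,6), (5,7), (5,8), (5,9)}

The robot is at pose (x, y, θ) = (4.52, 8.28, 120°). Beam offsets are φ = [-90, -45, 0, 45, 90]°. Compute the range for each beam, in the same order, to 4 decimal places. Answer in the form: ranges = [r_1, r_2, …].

ranges = [0.5543, 0.7454, 0.8314, 0.5383, 1.7551]

beam 1: φ=-90°, α=30°
  direction (0.8660, 0.5000); cell (4,8); t to first gridline: x 0.5543, y 1.4400 (then +1.1547 / +2.0000)
    (5,8) via x @ 0.5543  # hit
  → r_1 = 0.5543
beam 2: φ=-45°, α=75°
  direction (0.2588, 0.9659); cell (4,8); t to first gridline: x 1.8546, y 0.7454 (then +3.8637 / +1.0353)
    (4,9) via y @ 0.7454  # hit
  → r_2 = 0.7454
beam 3: φ=0°, α=120°
  direction (-0.5000, 0.8660); cell (4,8); t to first gridline: x 1.0400, y 0.8314 (then +2.0000 / +1.1547)
    (4,9) via y @ 0.8314  # hit
  → r_3 = 0.8314
beam 4: φ=45°, α=165°
  direction (-0.9659, 0.2588); cell (4,8); t to first gridline: x 0.5383, y 2.7819 (then +1.0353 / +3.8637)
    (3,8) via x @ 0.5383  # hit
  → r_4 = 0.5383
beam 5: φ=90°, α=210°
  direction (-0.8660, -0.5000); cell (4,8); t to first gridline: x 0.6004, y 0.5600 (then +1.1547 / +2.0000)
    (4,7) via y @ 0.5600
    (3,7) via x @ 0.6004
    (2,7) via x @ 1.7551  # hit
  → r_5 = 1.7551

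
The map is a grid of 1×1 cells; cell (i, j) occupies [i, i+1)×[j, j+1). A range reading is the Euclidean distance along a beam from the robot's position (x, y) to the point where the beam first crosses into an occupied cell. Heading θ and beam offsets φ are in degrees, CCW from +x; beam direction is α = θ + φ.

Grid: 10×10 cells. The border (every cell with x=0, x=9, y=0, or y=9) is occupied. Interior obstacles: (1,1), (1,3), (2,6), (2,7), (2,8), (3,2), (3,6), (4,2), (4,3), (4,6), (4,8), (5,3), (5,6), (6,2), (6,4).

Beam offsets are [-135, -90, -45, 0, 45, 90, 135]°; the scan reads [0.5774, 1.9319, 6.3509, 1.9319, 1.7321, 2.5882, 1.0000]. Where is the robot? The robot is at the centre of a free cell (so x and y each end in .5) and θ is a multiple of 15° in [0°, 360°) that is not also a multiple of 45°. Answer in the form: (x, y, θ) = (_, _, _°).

Enumerate (i+0.5, j+0.5, θ) over the 49 free cells and 16 admissible headings. For each, cast all 7 beams and compare to the given ranges.
  (6.5, 5.5, 195°): beam 1 = 4.0415 ≠ 0.5774 ✗
  (2.5, 3.5, 210°): beam 1 = 2.5882 ≠ 0.5774 ✗
  (2.5, 1.5, 195°): beam 1 = 1.0000 ≠ 0.5774 ✗
  …
  (8.5, 3.5, 165°): r_1=0.5774, r_2=1.9319, r_3=6.3509, r_4=1.9319, r_5=1.7321, r_6=2.5882, r_7=1.0000 — all match ✓
Only this pose fits every beam.

(x, y, θ) = (8.5, 3.5, 165°)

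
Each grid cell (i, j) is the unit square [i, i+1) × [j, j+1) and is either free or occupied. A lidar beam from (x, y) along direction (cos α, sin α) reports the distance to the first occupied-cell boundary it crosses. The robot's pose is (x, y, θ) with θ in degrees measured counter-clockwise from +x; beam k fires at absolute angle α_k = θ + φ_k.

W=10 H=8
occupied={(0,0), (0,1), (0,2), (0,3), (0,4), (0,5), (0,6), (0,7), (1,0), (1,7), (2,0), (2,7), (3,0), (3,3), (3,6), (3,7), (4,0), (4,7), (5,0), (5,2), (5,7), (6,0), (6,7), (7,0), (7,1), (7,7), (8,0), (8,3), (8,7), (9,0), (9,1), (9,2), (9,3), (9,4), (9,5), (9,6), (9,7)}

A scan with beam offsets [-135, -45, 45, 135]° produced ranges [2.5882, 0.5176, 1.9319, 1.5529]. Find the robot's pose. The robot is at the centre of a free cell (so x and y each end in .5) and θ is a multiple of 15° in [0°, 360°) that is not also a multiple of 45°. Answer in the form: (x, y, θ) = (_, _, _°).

(x, y, θ) = (3.5, 1.5, 300°)

Enumerate (i+0.5, j+0.5, θ) over the 43 free cells and 16 admissible headings. For each, cast all 4 beams and compare to the given ranges.
  (1.5, 2.5, 120°): beam 1 = 5.6940 ≠ 2.5882 ✗
  (1.5, 6.5, 285°): beam 1 = 0.5774 ≠ 2.5882 ✗
  (6.5, 4.5, 75°): beam 1 = 2.8868 ≠ 2.5882 ✗
  …
  (3.5, 1.5, 300°): r_1=2.5882, r_2=0.5176, r_3=1.9319, r_4=1.5529 — all match ✓
No second candidate reproduces the full scan.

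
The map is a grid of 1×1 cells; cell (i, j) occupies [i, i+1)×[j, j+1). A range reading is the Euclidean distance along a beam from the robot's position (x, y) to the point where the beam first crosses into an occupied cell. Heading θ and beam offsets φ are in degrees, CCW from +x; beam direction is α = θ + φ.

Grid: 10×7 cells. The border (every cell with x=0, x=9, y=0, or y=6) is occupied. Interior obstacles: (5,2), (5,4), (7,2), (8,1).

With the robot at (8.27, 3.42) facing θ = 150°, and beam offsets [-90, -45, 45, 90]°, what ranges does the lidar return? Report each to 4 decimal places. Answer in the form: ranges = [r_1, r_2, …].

ranges = [1.4600, 2.6710, 2.3501, 0.5400]

beam 1: φ=-90°, α=60°
  dir = (cos 60°, sin 60°) = (0.5000, 0.8660); from cell (8,3)
  next x-line at t=1.4600, next y-line at t=0.6697; Δt_x=2.0000, Δt_y=1.1547
    y: enter (8,4) at t=0.6697
    x: enter (9,4) at t=1.4600 ← occupied
  → r_1 = 1.4600
beam 2: φ=-45°, α=105°
  dir = (cos 105°, sin 105°) = (-0.2588, 0.9659); from cell (8,3)
  next x-line at t=1.0432, next y-line at t=0.6005; Δt_x=3.8637, Δt_y=1.0353
    y: enter (8,4) at t=0.6005
    x: enter (7,4) at t=1.0432
    y: enter (7,5) at t=1.6357
    y: enter (7,6) at t=2.6710 ← occupied
  → r_2 = 2.6710
beam 3: φ=45°, α=195°
  dir = (cos 195°, sin 195°) = (-0.9659, -0.2588); from cell (8,3)
  next x-line at t=0.2795, next y-line at t=1.6228; Δt_x=1.0353, Δt_y=3.8637
    x: enter (7,3) at t=0.2795
    x: enter (6,3) at t=1.3148
    y: enter (6,2) at t=1.6228
    x: enter (5,2) at t=2.3501 ← occupied
  → r_3 = 2.3501
beam 4: φ=90°, α=240°
  dir = (cos 240°, sin 240°) = (-0.5000, -0.8660); from cell (8,3)
  next x-line at t=0.5400, next y-line at t=0.4850; Δt_x=2.0000, Δt_y=1.1547
    y: enter (8,2) at t=0.4850
    x: enter (7,2) at t=0.5400 ← occupied
  → r_4 = 0.5400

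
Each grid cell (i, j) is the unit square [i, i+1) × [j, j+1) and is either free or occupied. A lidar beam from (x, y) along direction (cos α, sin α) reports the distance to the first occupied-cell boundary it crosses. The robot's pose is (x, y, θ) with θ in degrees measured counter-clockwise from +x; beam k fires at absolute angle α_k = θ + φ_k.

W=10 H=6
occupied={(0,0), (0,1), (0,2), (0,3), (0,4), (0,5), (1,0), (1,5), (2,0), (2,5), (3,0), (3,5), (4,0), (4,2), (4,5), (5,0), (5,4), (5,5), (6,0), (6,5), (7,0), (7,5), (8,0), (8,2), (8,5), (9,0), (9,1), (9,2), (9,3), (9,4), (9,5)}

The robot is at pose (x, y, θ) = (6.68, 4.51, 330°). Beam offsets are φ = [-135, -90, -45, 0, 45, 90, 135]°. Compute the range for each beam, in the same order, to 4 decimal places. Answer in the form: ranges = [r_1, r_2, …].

ranges = [0.7040, 4.0530, 3.6338, 2.6789, 1.8932, 0.5658, 0.5073]

beam 1: φ=-135°, α=195°
  direction (-0.9659, -0.2588); cell (6,4); t to first gridline: x 0.7040, y 1.9705 (then +1.0353 / +3.8637)
    (5,4) via x @ 0.7040  # hit
  → r_1 = 0.7040
beam 2: φ=-90°, α=240°
  direction (-0.5000, -0.8660); cell (6,4); t to first gridline: x 1.3600, y 0.5889 (then +2.0000 / +1.1547)
    (6,3) via y @ 0.5889
    (5,3) via x @ 1.3600
    (5,2) via y @ 1.7436
    (5,1) via y @ 2.8983
    (4,1) via x @ 3.3600
    (4,0) via y @ 4.0530  # hit
  → r_2 = 4.0530
beam 3: φ=-45°, α=285°
  direction (0.2588, -0.9659); cell (6,4); t to first gridline: x 1.2364, y 0.5280 (then +3.8637 / +1.0353)
    (6,3) via y @ 0.5280
    (7,3) via x @ 1.2364
    (7,2) via y @ 1.5633
    (7,1) via y @ 2.5985
    (7,0) via y @ 3.6338  # hit
  → r_3 = 3.6338
beam 4: φ=0°, α=330°
  direction (0.8660, -0.5000); cell (6,4); t to first gridline: x 0.3695, y 1.0200 (then +1.1547 / +2.0000)
    (7,4) via x @ 0.3695
    (7,3) via y @ 1.0200
    (8,3) via x @ 1.5242
    (9,3) via x @ 2.6789  # hit
  → r_4 = 2.6789
beam 5: φ=45°, α=15°
  direction (0.9659, 0.2588); cell (6,4); t to first gridline: x 0.3313, y 1.8932 (then +1.0353 / +3.8637)
    (7,4) via x @ 0.3313
    (8,4) via x @ 1.3666
    (8,5) via y @ 1.8932  # hit
  → r_5 = 1.8932
beam 6: φ=90°, α=60°
  direction (0.5000, 0.8660); cell (6,4); t to first gridline: x 0.6400, y 0.5658 (then +2.0000 / +1.1547)
    (6,5) via y @ 0.5658  # hit
  → r_6 = 0.5658
beam 7: φ=135°, α=105°
  direction (-0.2588, 0.9659); cell (6,4); t to first gridline: x 2.6273, y 0.5073 (then +3.8637 / +1.0353)
    (6,5) via y @ 0.5073  # hit
  → r_7 = 0.5073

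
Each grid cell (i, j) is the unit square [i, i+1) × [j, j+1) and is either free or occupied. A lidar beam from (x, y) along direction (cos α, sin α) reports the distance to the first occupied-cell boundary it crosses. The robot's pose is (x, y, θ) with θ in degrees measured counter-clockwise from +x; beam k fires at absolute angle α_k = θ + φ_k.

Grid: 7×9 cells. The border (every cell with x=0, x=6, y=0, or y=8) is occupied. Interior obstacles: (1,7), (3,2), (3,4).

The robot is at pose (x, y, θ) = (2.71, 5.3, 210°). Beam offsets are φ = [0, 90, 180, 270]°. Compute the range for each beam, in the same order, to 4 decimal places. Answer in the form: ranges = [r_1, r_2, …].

ranges = [1.9745, 0.5800, 3.7990, 1.9630]

beam 1: φ=0°, α=210°
  dir = (cos 210°, sin 210°) = (-0.8660, -0.5000); from cell (2,5)
  next x-line at t=0.8198, next y-line at t=0.6000; Δt_x=1.1547, Δt_y=2.0000
    y: enter (2,4) at t=0.6000
    x: enter (1,4) at t=0.8198
    x: enter (0,4) at t=1.9745 ← occupied
  → r_1 = 1.9745
beam 2: φ=90°, α=300°
  dir = (cos 300°, sin 300°) = (0.5000, -0.8660); from cell (2,5)
  next x-line at t=0.5800, next y-line at t=0.3464; Δt_x=2.0000, Δt_y=1.1547
    y: enter (2,4) at t=0.3464
    x: enter (3,4) at t=0.5800 ← occupied
  → r_2 = 0.5800
beam 3: φ=180°, α=30°
  dir = (cos 30°, sin 30°) = (0.8660, 0.5000); from cell (2,5)
  next x-line at t=0.3349, next y-line at t=1.4000; Δt_x=1.1547, Δt_y=2.0000
    x: enter (3,5) at t=0.3349
    y: enter (3,6) at t=1.4000
    x: enter (4,6) at t=1.4896
    x: enter (5,6) at t=2.6443
    y: enter (5,7) at t=3.4000
    x: enter (6,7) at t=3.7990 ← occupied
  → r_3 = 3.7990
beam 4: φ=270°, α=120°
  dir = (cos 120°, sin 120°) = (-0.5000, 0.8660); from cell (2,5)
  next x-line at t=1.4200, next y-line at t=0.8083; Δt_x=2.0000, Δt_y=1.1547
    y: enter (2,6) at t=0.8083
    x: enter (1,6) at t=1.4200
    y: enter (1,7) at t=1.9630 ← occupied
  → r_4 = 1.9630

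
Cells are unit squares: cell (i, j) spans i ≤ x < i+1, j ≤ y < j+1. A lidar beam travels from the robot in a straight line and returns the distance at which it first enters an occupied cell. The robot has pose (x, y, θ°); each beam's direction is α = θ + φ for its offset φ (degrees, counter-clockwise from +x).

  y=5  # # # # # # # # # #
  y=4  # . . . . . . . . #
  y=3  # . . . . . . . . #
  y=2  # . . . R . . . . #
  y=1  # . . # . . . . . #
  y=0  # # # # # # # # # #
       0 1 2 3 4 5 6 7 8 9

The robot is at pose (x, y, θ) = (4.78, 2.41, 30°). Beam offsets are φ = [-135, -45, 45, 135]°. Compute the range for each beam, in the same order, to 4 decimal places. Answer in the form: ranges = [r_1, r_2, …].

ranges = [1.4597, 4.3689, 2.6814, 3.9133]

beam 1: φ=-135°, α=255°
  d=(-0.2588,-0.9659)  start (4,2)  tX=3.0137 tY=0.4245  stride 1/|dx|=3.8637 1/|dy|=1.0353
    cross y-line → (4,1), t=0.4245
    cross y-line → (4,0), t=1.4597 (wall)
  → r_1 = 1.4597
beam 2: φ=-45°, α=345°
  d=(0.9659,-0.2588)  start (4,2)  tX=0.2278 tY=1.5841  stride 1/|dx|=1.0353 1/|dy|=3.8637
    cross x-line → (5,2), t=0.2278
    cross x-line → (6,2), t=1.2630
    cross y-line → (6,1), t=1.5841
    cross x-line → (7,1), t=2.2983
    cross x-line → (8,1), t=3.3336
    cross x-line → (9,1), t=4.3689 (wall)
  → r_2 = 4.3689
beam 3: φ=45°, α=75°
  d=(0.2588,0.9659)  start (4,2)  tX=0.8500 tY=0.6108  stride 1/|dx|=3.8637 1/|dy|=1.0353
    cross y-line → (4,3), t=0.6108
    cross x-line → (5,3), t=0.8500
    cross y-line → (5,4), t=1.6461
    cross y-line → (5,5), t=2.6814 (wall)
  → r_3 = 2.6814
beam 4: φ=135°, α=165°
  d=(-0.9659,0.2588)  start (4,2)  tX=0.8075 tY=2.2796  stride 1/|dx|=1.0353 1/|dy|=3.8637
    cross x-line → (3,2), t=0.8075
    cross x-line → (2,2), t=1.8428
    cross y-line → (2,3), t=2.2796
    cross x-line → (1,3), t=2.8781
    cross x-line → (0,3), t=3.9133 (wall)
  → r_4 = 3.9133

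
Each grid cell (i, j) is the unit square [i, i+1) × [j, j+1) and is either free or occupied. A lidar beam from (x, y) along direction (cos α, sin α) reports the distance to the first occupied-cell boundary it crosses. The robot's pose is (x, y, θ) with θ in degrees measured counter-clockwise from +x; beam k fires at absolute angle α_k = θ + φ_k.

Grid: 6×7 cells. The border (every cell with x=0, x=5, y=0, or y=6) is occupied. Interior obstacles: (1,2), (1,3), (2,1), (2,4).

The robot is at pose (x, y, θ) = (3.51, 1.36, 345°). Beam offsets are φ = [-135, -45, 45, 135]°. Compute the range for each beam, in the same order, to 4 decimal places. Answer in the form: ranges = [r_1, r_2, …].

beam 1: φ=-135°, α=210°
  d=(-0.8660,-0.5000)  start (3,1)  tX=0.5889 tY=0.7200  stride 1/|dx|=1.1547 1/|dy|=2.0000
    cross x-line → (2,1), t=0.5889 (wall)
  → r_1 = 0.5889
beam 2: φ=-45°, α=300°
  d=(0.5000,-0.8660)  start (3,1)  tX=0.9800 tY=0.4157  stride 1/|dx|=2.0000 1/|dy|=1.1547
    cross y-line → (3,0), t=0.4157 (wall)
  → r_2 = 0.4157
beam 3: φ=45°, α=30°
  d=(0.8660,0.5000)  start (3,1)  tX=0.5658 tY=1.2800  stride 1/|dx|=1.1547 1/|dy|=2.0000
    cross x-line → (4,1), t=0.5658
    cross y-line → (4,2), t=1.2800
    cross x-line → (5,2), t=1.7205 (wall)
  → r_3 = 1.7205
beam 4: φ=135°, α=120°
  d=(-0.5000,0.8660)  start (3,1)  tX=1.0200 tY=0.7390  stride 1/|dx|=2.0000 1/|dy|=1.1547
    cross y-line → (3,2), t=0.7390
    cross x-line → (2,2), t=1.0200
    cross y-line → (2,3), t=1.8937
    cross x-line → (1,3), t=3.0200 (wall)
  → r_4 = 3.0200

ranges = [0.5889, 0.4157, 1.7205, 3.0200]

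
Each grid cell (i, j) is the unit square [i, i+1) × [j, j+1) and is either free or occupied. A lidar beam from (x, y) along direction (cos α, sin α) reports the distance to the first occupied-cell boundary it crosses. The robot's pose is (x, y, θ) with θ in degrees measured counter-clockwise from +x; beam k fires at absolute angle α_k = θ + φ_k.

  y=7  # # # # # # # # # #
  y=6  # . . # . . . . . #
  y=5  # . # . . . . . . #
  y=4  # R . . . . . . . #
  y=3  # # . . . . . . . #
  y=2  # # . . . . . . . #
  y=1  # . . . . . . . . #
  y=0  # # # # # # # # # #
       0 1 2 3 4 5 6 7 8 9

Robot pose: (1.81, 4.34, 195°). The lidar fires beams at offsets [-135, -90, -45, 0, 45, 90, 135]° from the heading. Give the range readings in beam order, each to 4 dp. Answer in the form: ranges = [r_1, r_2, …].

beam 1: φ=-135°, α=60°
  dir = (cos 60°, sin 60°) = (0.5000, 0.8660); from cell (1,4)
  next x-line at t=0.3800, next y-line at t=0.7621; Δt_x=2.0000, Δt_y=1.1547
    x: enter (2,4) at t=0.3800
    y: enter (2,5) at t=0.7621 ← occupied
  → r_1 = 0.7621
beam 2: φ=-90°, α=105°
  dir = (cos 105°, sin 105°) = (-0.2588, 0.9659); from cell (1,4)
  next x-line at t=3.1296, next y-line at t=0.6833; Δt_x=3.8637, Δt_y=1.0353
    y: enter (1,5) at t=0.6833
    y: enter (1,6) at t=1.7186
    y: enter (1,7) at t=2.7538 ← occupied
  → r_2 = 2.7538
beam 3: φ=-45°, α=150°
  dir = (cos 150°, sin 150°) = (-0.8660, 0.5000); from cell (1,4)
  next x-line at t=0.9353, next y-line at t=1.3200; Δt_x=1.1547, Δt_y=2.0000
    x: enter (0,4) at t=0.9353 ← occupied
  → r_3 = 0.9353
beam 4: φ=0°, α=195°
  dir = (cos 195°, sin 195°) = (-0.9659, -0.2588); from cell (1,4)
  next x-line at t=0.8386, next y-line at t=1.3137; Δt_x=1.0353, Δt_y=3.8637
    x: enter (0,4) at t=0.8386 ← occupied
  → r_4 = 0.8386
beam 5: φ=45°, α=240°
  dir = (cos 240°, sin 240°) = (-0.5000, -0.8660); from cell (1,4)
  next x-line at t=1.6200, next y-line at t=0.3926; Δt_x=2.0000, Δt_y=1.1547
    y: enter (1,3) at t=0.3926 ← occupied
  → r_5 = 0.3926
beam 6: φ=90°, α=285°
  dir = (cos 285°, sin 285°) = (0.2588, -0.9659); from cell (1,4)
  next x-line at t=0.7341, next y-line at t=0.3520; Δt_x=3.8637, Δt_y=1.0353
    y: enter (1,3) at t=0.3520 ← occupied
  → r_6 = 0.3520
beam 7: φ=135°, α=330°
  dir = (cos 330°, sin 330°) = (0.8660, -0.5000); from cell (1,4)
  next x-line at t=0.2194, next y-line at t=0.6800; Δt_x=1.1547, Δt_y=2.0000
    x: enter (2,4) at t=0.2194
    y: enter (2,3) at t=0.6800
    x: enter (3,3) at t=1.3741
    x: enter (4,3) at t=2.5288
    y: enter (4,2) at t=2.6800
    x: enter (5,2) at t=3.6835
    y: enter (5,1) at t=4.6800
    x: enter (6,1) at t=4.8382
    x: enter (7,1) at t=5.9929
    y: enter (7,0) at t=6.6800 ← occupied
  → r_7 = 6.6800

ranges = [0.7621, 2.7538, 0.9353, 0.8386, 0.3926, 0.3520, 6.6800]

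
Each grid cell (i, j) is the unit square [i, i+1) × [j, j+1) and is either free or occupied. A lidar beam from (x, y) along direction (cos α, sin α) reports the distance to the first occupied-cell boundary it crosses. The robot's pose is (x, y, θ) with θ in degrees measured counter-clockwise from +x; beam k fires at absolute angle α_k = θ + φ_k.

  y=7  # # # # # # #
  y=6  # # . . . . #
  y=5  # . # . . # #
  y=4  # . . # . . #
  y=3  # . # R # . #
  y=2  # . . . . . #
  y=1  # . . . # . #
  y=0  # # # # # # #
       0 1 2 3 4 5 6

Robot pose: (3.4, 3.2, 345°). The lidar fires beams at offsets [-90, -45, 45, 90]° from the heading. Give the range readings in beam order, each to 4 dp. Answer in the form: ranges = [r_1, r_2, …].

ranges = [2.2776, 1.3856, 0.6928, 0.8282]

beam 1: φ=-90°, α=255°
  direction (-0.2588, -0.9659); cell (3,3); t to first gridline: x 1.5455, y 0.2071 (then +3.8637 / +1.0353)
    (3,2) via y @ 0.2071
    (3,1) via y @ 1.2423
    (2,1) via x @ 1.5455
    (2,0) via y @ 2.2776  # hit
  → r_1 = 2.2776
beam 2: φ=-45°, α=300°
  direction (0.5000, -0.8660); cell (3,3); t to first gridline: x 1.2000, y 0.2309 (then +2.0000 / +1.1547)
    (3,2) via y @ 0.2309
    (4,2) via x @ 1.2000
    (4,1) via y @ 1.3856  # hit
  → r_2 = 1.3856
beam 3: φ=45°, α=30°
  direction (0.8660, 0.5000); cell (3,3); t to first gridline: x 0.6928, y 1.6000 (then +1.1547 / +2.0000)
    (4,3) via x @ 0.6928  # hit
  → r_3 = 0.6928
beam 4: φ=90°, α=75°
  direction (0.2588, 0.9659); cell (3,3); t to first gridline: x 2.3182, y 0.8282 (then +3.8637 / +1.0353)
    (3,4) via y @ 0.8282  # hit
  → r_4 = 0.8282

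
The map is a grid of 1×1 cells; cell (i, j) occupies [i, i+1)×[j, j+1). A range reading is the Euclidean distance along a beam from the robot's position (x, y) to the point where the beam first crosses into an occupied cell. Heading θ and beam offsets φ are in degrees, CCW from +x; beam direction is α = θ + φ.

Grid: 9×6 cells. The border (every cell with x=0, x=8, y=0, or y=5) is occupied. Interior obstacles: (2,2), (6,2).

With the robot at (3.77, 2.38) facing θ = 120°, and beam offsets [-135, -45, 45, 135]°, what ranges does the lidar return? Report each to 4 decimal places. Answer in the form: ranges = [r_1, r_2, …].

beam 1: φ=-135°, α=345°
  dir = (cos 345°, sin 345°) = (0.9659, -0.2588); from cell (3,2)
  next x-line at t=0.2381, next y-line at t=1.4682; Δt_x=1.0353, Δt_y=3.8637
    x: enter (4,2) at t=0.2381
    x: enter (5,2) at t=1.2734
    y: enter (5,1) at t=1.4682
    x: enter (6,1) at t=2.3087
    x: enter (7,1) at t=3.3439
    x: enter (8,1) at t=4.3792 ← occupied
  → r_1 = 4.3792
beam 2: φ=-45°, α=75°
  dir = (cos 75°, sin 75°) = (0.2588, 0.9659); from cell (3,2)
  next x-line at t=0.8887, next y-line at t=0.6419; Δt_x=3.8637, Δt_y=1.0353
    y: enter (3,3) at t=0.6419
    x: enter (4,3) at t=0.8887
    y: enter (4,4) at t=1.6771
    y: enter (4,5) at t=2.7124 ← occupied
  → r_2 = 2.7124
beam 3: φ=45°, α=165°
  dir = (cos 165°, sin 165°) = (-0.9659, 0.2588); from cell (3,2)
  next x-line at t=0.7972, next y-line at t=2.3955; Δt_x=1.0353, Δt_y=3.8637
    x: enter (2,2) at t=0.7972 ← occupied
  → r_3 = 0.7972
beam 4: φ=135°, α=255°
  dir = (cos 255°, sin 255°) = (-0.2588, -0.9659); from cell (3,2)
  next x-line at t=2.9751, next y-line at t=0.3934; Δt_x=3.8637, Δt_y=1.0353
    y: enter (3,1) at t=0.3934
    y: enter (3,0) at t=1.4287 ← occupied
  → r_4 = 1.4287

ranges = [4.3792, 2.7124, 0.7972, 1.4287]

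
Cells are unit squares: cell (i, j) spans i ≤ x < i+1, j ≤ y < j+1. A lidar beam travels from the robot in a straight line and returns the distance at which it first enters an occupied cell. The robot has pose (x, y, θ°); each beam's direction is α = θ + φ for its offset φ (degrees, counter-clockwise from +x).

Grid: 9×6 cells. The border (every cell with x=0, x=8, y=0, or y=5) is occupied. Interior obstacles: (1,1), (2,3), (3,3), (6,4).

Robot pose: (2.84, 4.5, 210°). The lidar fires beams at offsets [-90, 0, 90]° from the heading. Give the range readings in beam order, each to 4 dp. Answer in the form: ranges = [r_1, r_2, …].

beam 1: φ=-90°, α=120°
  d=(-0.5000,0.8660)  start (2,4)  tX=1.6800 tY=0.5774  stride 1/|dx|=2.0000 1/|dy|=1.1547
    cross y-line → (2,5), t=0.5774 (wall)
  → r_1 = 0.5774
beam 2: φ=0°, α=210°
  d=(-0.8660,-0.5000)  start (2,4)  tX=0.9699 tY=1.0000  stride 1/|dx|=1.1547 1/|dy|=2.0000
    cross x-line → (1,4), t=0.9699
    cross y-line → (1,3), t=1.0000
    cross x-line → (0,3), t=2.1246 (wall)
  → r_2 = 2.1246
beam 3: φ=90°, α=300°
  d=(0.5000,-0.8660)  start (2,4)  tX=0.3200 tY=0.5774  stride 1/|dx|=2.0000 1/|dy|=1.1547
    cross x-line → (3,4), t=0.3200
    cross y-line → (3,3), t=0.5774 (wall)
  → r_3 = 0.5774

ranges = [0.5774, 2.1246, 0.5774]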